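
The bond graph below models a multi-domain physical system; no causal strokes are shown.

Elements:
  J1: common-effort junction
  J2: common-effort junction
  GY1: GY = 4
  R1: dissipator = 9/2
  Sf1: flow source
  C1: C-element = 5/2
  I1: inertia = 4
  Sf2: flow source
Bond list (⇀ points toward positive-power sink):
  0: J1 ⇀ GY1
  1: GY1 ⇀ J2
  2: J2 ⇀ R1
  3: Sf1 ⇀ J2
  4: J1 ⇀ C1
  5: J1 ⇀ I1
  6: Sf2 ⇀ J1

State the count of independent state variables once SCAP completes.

2  (C1, I1 all integral)

β3 |Sf1  (Sf1 fixes flow; stroke at Sf1)
β6 |Sf2  (Sf2 fixes flow; stroke at Sf2)
β4 |J1  (C1 integral (e out))
β0 |GY1  (common-e at J1 fixed by 4)
β5 |I1  (J1 effort already set via bond 4)
β1 |GY1  (through GY1, causality inverts; strokes same side of GY1)
β2 |J2  (J2 needs exactly one e-in)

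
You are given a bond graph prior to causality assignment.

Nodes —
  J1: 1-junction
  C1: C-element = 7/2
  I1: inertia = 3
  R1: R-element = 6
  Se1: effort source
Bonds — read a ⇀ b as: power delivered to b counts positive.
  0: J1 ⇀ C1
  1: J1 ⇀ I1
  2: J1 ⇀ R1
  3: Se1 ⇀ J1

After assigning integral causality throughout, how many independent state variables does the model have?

β3 stroke→J1  (Se1: effort source, stroke at far end)
β0 stroke→J1  (C1: C, integral causality)
β1 stroke→I1  (I1 outputs flow p/I1)
β2 stroke→J1  (J1 flow already set via bond 1)

2  (C1, I1 all integral)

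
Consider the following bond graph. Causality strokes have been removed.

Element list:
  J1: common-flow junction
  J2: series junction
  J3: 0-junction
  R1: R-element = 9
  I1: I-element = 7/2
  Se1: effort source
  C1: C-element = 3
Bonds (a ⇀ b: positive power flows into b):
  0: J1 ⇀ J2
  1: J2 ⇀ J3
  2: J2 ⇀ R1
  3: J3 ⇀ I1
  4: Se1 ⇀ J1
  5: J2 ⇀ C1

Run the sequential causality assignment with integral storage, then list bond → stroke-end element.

b4 →J1  (Se1 (Se) sets effort on bond)
b0 →J2  (closing 1-jn rule on J1)
b3 →I1  (I1 outputs flow p/I1)
b1 →J3  (J3 needs exactly one e-in)
b2 →J2  (J2: bond 1 brought flow, rest push out)
b5 →J2  (J2 flow already set via bond 1)

β0 |J2
β1 |J3
β2 |J2
β3 |I1
β4 |J1
β5 |J2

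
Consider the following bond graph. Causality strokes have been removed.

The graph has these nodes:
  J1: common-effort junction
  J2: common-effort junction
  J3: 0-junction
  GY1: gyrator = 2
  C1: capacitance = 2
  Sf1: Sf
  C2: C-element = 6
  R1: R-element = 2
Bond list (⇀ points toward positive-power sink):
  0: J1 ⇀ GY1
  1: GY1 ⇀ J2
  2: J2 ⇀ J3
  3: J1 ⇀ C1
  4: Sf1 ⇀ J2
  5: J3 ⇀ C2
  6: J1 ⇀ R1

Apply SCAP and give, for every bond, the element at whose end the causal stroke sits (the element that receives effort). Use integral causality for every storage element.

#4 stroke at Sf1  (Sf1: flow source, stroke at near end)
#3 stroke at J1  (C1: C, integral causality)
#0 stroke at GY1  (0-jn J1 has e-setter on 3)
#6 stroke at R1  (common-e at J1 fixed by 3)
#1 stroke at GY1  (GY1 both-in/both-out from 0)
#2 stroke at J2  (only one effort-in slot at J2)
#5 stroke at J3  (J3 needs exactly one e-in)

#0 stroke→GY1
#1 stroke→GY1
#2 stroke→J2
#3 stroke→J1
#4 stroke→Sf1
#5 stroke→J3
#6 stroke→R1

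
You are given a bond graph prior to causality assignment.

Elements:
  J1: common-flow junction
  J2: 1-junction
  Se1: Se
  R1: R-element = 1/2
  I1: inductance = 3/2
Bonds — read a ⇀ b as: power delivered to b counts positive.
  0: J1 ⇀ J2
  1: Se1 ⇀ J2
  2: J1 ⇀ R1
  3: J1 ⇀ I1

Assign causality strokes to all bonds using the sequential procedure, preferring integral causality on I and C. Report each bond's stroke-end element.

β1 |J2  (Se1 (Se) sets effort on bond)
β0 |J1  (J2 needs exactly one f-in)
β3 |I1  (prefer integral on I1)
β2 |J1  (1-jn J1 has f-setter on 3)

β0 |J1
β1 |J2
β2 |J1
β3 |I1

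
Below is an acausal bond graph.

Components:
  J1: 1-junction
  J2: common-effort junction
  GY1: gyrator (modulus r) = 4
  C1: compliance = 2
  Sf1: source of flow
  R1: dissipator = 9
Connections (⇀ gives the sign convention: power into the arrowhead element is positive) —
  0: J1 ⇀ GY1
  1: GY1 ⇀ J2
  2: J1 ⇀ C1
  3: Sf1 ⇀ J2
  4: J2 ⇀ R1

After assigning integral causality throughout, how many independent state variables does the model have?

b3 |Sf1  (Sf1 (Sf) sets flow on bond)
b2 |J1  (C1 outputs effort q/C1)
b0 |GY1  (closing 1-jn rule on J1)
b1 |GY1  (through GY1, causality inverts; strokes same side of GY1)
b4 |J2  (only one effort-in slot at J2)

1  (C1 all integral)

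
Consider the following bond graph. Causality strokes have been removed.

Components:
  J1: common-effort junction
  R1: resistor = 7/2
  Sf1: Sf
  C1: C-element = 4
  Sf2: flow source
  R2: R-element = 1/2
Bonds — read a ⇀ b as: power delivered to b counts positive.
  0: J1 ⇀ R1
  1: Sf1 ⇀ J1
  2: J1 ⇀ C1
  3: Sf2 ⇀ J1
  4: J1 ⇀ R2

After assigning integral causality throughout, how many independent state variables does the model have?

β1 stroke at Sf1  (Sf1 (Sf) sets flow on bond)
β3 stroke at Sf2  (Sf2 fixes flow; stroke at Sf2)
β2 stroke at J1  (C1: C, integral causality)
β0 stroke at R1  (0-jn J1 has e-setter on 2)
β4 stroke at R2  (J1 effort already set via bond 2)

1  (C1 all integral)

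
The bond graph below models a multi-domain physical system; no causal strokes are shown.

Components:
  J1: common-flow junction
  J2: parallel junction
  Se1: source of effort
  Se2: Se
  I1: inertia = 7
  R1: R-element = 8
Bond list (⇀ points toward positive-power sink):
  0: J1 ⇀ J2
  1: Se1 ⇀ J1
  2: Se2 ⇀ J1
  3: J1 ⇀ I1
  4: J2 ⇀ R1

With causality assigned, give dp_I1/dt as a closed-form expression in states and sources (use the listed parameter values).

#1 |J1  (Se1: effort source, stroke at far end)
#2 |J1  (source Se2 imposes e)
#3 |I1  (I1: I, integral causality)
#0 |J1  (1-jn J1 has f-setter on 3)
#4 |J2  (J2: last free bond brings effort in)

dp_I1/dt = E_Se1 + E_Se2 - 8*p_I1/7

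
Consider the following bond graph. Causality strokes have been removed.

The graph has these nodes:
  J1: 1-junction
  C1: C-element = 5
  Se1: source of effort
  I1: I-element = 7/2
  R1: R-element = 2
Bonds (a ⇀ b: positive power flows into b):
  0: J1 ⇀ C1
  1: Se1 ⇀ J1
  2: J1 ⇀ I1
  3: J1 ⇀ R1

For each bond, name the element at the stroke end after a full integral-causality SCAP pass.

b0 stroke at J1
b1 stroke at J1
b2 stroke at I1
b3 stroke at J1

β1 →J1  (Se1 (Se) sets effort on bond)
β0 →J1  (prefer integral on C1)
β2 →I1  (I1 outputs flow p/I1)
β3 →J1  (1-jn J1 has f-setter on 2)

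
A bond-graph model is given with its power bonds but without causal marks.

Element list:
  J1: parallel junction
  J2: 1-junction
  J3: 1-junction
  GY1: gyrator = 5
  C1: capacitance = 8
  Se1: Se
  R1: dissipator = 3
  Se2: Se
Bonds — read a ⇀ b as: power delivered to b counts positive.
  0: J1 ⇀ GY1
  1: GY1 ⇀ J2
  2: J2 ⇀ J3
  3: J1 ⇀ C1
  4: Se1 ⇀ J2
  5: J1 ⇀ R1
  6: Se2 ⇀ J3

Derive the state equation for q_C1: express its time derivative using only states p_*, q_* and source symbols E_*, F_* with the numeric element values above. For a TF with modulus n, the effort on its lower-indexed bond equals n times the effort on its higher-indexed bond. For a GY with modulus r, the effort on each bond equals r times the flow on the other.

dq_C1/dt = E_Se1/5 + E_Se2/5 - q_C1/24

bond 4 stroke at J2  (Se1: effort source, stroke at far end)
bond 6 stroke at J3  (Se2 (Se) sets effort on bond)
bond 2 stroke at J2  (closing 1-jn rule on J3)
bond 1 stroke at GY1  (J2: last free bond brings flow in)
bond 0 stroke at GY1  (GY1 both-in/both-out from 1)
bond 3 stroke at J1  (C1 outputs effort q/C1)
bond 5 stroke at R1  (J1: bond 3 brought effort, rest push out)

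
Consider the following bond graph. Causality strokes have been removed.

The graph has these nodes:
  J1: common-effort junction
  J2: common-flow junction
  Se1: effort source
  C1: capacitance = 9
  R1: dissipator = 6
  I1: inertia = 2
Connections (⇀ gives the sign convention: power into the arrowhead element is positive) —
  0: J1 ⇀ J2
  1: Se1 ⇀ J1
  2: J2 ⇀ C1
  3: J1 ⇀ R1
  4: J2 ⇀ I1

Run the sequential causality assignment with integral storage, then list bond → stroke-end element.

b1 |J1  (Se1 (Se) sets effort on bond)
b0 |J2  (J1: bond 1 brought effort, rest push out)
b3 |R1  (J1 effort already set via bond 1)
b2 |J2  (prefer integral on C1)
b4 |I1  (only one flow-in slot at J2)

#0 →J2
#1 →J1
#2 →J2
#3 →R1
#4 →I1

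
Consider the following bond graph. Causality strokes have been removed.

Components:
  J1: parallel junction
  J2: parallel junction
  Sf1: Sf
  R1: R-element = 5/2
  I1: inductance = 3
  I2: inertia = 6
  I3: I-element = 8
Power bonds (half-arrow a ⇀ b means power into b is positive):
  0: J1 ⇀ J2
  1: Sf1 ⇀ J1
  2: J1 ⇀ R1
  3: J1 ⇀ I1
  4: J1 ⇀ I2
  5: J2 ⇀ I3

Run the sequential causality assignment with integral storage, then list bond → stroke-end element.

b1 stroke→Sf1  (Sf1 fixes flow; stroke at Sf1)
b3 stroke→I1  (I1 outputs flow p/I1)
b4 stroke→I2  (I2 outputs flow p/I2)
b5 stroke→I3  (I3 integral (f out))
b0 stroke→J2  (J2 needs exactly one e-in)
b2 stroke→J1  (closing 0-jn rule on J1)

β0 stroke at J2
β1 stroke at Sf1
β2 stroke at J1
β3 stroke at I1
β4 stroke at I2
β5 stroke at I3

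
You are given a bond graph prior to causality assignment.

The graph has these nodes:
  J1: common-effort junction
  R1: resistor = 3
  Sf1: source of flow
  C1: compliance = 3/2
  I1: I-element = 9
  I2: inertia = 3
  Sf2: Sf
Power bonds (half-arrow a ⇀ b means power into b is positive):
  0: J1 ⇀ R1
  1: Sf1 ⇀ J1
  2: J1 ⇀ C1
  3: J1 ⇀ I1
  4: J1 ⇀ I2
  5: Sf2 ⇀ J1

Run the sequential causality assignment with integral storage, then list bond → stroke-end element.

bond 0 stroke at R1
bond 1 stroke at Sf1
bond 2 stroke at J1
bond 3 stroke at I1
bond 4 stroke at I2
bond 5 stroke at Sf2

b1 →Sf1  (Sf1: flow source, stroke at near end)
b5 →Sf2  (Sf2 (Sf) sets flow on bond)
b2 →J1  (C1: C, integral causality)
b0 →R1  (J1 effort already set via bond 2)
b3 →I1  (common-e at J1 fixed by 2)
b4 →I2  (J1: bond 2 brought effort, rest push out)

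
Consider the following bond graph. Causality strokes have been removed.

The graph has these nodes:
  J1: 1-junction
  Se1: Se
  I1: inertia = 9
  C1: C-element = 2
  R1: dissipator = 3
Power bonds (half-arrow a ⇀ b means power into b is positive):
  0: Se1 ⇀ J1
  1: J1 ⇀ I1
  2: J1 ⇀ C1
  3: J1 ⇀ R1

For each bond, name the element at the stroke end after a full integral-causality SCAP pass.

#0 stroke at J1  (source Se1 imposes e)
#1 stroke at I1  (I1: I, integral causality)
#2 stroke at J1  (1-jn J1 has f-setter on 1)
#3 stroke at J1  (1-jn J1 has f-setter on 1)

bond 0 |J1
bond 1 |I1
bond 2 |J1
bond 3 |J1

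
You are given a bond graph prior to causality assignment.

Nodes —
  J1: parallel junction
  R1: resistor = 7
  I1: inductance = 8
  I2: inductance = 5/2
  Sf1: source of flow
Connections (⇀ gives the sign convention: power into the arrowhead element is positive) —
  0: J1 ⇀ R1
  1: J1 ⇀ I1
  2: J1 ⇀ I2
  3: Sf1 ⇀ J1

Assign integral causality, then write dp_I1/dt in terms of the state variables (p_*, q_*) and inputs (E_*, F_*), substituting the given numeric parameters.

#3 →Sf1  (Sf1: flow source, stroke at near end)
#1 →I1  (I1 integral (f out))
#2 →I2  (I2 integral (f out))
#0 →J1  (J1: last free bond brings effort in)

dp_I1/dt = 7*F_Sf1 - 7*p_I1/8 - 14*p_I2/5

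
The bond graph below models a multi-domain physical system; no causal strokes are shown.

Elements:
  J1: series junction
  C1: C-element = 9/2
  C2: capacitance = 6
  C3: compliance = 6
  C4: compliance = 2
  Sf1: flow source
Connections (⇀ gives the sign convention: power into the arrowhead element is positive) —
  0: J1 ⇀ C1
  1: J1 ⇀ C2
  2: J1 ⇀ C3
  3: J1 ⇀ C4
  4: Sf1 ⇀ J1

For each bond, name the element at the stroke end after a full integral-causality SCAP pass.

β4 |Sf1  (Sf1 (Sf) sets flow on bond)
β0 |J1  (common-f at J1 fixed by 4)
β1 |J1  (common-f at J1 fixed by 4)
β2 |J1  (J1: bond 4 brought flow, rest push out)
β3 |J1  (J1 flow already set via bond 4)

β0 stroke at J1
β1 stroke at J1
β2 stroke at J1
β3 stroke at J1
β4 stroke at Sf1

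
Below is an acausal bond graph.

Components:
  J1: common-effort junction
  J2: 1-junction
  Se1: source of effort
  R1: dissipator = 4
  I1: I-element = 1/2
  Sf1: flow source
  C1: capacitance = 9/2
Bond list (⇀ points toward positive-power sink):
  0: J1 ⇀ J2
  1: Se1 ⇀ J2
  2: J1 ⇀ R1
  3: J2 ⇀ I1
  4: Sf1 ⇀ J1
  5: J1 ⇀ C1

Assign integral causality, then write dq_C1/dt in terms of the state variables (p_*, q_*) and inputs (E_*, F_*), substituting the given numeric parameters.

dq_C1/dt = F_Sf1 - 2*p_I1 - q_C1/18

bond 1 |J2  (Se1 (Se) sets effort on bond)
bond 4 |Sf1  (Sf1: flow source, stroke at near end)
bond 3 |I1  (prefer integral on I1)
bond 0 |J2  (common-f at J2 fixed by 3)
bond 5 |J1  (C1 integral (e out))
bond 2 |R1  (J1: bond 5 brought effort, rest push out)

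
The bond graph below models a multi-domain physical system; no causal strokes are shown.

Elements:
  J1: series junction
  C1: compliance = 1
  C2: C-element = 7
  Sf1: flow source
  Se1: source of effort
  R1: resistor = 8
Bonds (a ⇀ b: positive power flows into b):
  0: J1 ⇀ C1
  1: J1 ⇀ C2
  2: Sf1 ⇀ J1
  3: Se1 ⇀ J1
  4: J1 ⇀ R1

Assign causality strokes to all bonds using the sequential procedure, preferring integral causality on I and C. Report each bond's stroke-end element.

b0 |J1
b1 |J1
b2 |Sf1
b3 |J1
b4 |J1

β2 stroke at Sf1  (Sf1: flow source, stroke at near end)
β3 stroke at J1  (Se1: effort source, stroke at far end)
β0 stroke at J1  (common-f at J1 fixed by 2)
β1 stroke at J1  (J1 flow already set via bond 2)
β4 stroke at J1  (J1: bond 2 brought flow, rest push out)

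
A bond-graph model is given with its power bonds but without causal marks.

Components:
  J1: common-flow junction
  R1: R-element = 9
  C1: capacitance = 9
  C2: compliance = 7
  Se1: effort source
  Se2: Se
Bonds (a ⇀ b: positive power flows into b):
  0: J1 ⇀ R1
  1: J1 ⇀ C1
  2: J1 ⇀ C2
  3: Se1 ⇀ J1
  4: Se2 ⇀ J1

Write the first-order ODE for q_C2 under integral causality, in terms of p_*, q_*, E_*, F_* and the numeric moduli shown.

dq_C2/dt = E_Se1/9 + E_Se2/9 - q_C1/81 - q_C2/63

bond 3 stroke at J1  (Se1 (Se) sets effort on bond)
bond 4 stroke at J1  (Se2 (Se) sets effort on bond)
bond 1 stroke at J1  (prefer integral on C1)
bond 2 stroke at J1  (C2 outputs effort q/C2)
bond 0 stroke at R1  (J1 needs exactly one f-in)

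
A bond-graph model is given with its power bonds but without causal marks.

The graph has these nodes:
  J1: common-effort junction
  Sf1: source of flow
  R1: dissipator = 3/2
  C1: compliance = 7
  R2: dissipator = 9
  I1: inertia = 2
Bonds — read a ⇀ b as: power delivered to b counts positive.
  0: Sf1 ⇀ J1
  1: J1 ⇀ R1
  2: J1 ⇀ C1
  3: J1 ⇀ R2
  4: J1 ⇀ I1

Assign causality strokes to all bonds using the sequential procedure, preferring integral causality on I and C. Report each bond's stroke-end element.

#0 |Sf1  (source Sf1 imposes f)
#2 |J1  (prefer integral on C1)
#1 |R1  (J1: bond 2 brought effort, rest push out)
#3 |R2  (common-e at J1 fixed by 2)
#4 |I1  (J1: bond 2 brought effort, rest push out)

β0 stroke→Sf1
β1 stroke→R1
β2 stroke→J1
β3 stroke→R2
β4 stroke→I1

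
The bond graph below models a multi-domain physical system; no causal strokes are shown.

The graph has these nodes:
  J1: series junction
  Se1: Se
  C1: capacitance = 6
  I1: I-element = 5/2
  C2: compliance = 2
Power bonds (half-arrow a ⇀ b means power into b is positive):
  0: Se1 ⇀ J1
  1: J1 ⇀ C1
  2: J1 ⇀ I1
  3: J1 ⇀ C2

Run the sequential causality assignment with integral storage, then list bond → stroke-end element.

β0 stroke at J1
β1 stroke at J1
β2 stroke at I1
β3 stroke at J1

b0 stroke at J1  (Se1: effort source, stroke at far end)
b1 stroke at J1  (C1 integral (e out))
b2 stroke at I1  (prefer integral on I1)
b3 stroke at J1  (J1: bond 2 brought flow, rest push out)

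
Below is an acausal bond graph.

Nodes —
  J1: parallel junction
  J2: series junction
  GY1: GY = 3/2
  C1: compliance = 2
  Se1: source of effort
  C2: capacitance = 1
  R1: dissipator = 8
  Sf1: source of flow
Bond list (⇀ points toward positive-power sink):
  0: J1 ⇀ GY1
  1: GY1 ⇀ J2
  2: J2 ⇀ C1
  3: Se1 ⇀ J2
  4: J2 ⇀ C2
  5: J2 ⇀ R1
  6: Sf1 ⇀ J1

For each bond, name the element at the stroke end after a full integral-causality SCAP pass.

bond 0 |J1
bond 1 |J2
bond 2 |J2
bond 3 |J2
bond 4 |J2
bond 5 |R1
bond 6 |Sf1

β3 |J2  (source Se1 imposes e)
β6 |Sf1  (Sf1 (Sf) sets flow on bond)
β0 |J1  (J1 needs exactly one e-in)
β1 |J2  (through GY1, causality inverts; strokes same side of GY1)
β2 |J2  (prefer integral on C1)
β4 |J2  (C2: C, integral causality)
β5 |R1  (J2: last free bond brings flow in)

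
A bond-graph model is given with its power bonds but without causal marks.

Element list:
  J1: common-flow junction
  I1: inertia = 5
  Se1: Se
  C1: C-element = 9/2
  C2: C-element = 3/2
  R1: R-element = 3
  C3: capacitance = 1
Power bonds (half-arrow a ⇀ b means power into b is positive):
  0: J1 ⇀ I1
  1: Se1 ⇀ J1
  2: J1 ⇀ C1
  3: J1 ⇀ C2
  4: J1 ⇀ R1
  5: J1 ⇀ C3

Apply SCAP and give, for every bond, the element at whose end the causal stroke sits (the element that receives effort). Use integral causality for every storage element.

b0 |I1
b1 |J1
b2 |J1
b3 |J1
b4 |J1
b5 |J1

b1 stroke→J1  (Se1 fixes effort; stroke away)
b0 stroke→I1  (I1 outputs flow p/I1)
b2 stroke→J1  (J1: bond 0 brought flow, rest push out)
b3 stroke→J1  (J1: bond 0 brought flow, rest push out)
b4 stroke→J1  (common-f at J1 fixed by 0)
b5 stroke→J1  (common-f at J1 fixed by 0)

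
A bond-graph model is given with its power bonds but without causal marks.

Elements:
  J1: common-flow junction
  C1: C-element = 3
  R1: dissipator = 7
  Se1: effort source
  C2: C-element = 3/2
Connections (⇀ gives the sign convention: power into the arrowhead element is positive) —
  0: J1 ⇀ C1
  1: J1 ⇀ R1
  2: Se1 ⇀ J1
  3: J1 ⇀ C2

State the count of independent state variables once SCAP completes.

2  (C1, C2 all integral)

#2 →J1  (source Se1 imposes e)
#0 →J1  (prefer integral on C1)
#3 →J1  (C2 outputs effort q/C2)
#1 →R1  (J1: last free bond brings flow in)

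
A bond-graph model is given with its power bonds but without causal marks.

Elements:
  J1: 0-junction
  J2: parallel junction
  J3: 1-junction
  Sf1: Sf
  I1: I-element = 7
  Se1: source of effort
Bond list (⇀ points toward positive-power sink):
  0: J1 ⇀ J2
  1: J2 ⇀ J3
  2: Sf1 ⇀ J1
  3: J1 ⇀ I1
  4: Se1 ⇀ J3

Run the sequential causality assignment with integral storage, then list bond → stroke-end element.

β0 stroke at J1
β1 stroke at J2
β2 stroke at Sf1
β3 stroke at I1
β4 stroke at J3

bond 2 |Sf1  (Sf1: flow source, stroke at near end)
bond 4 |J3  (Se1 (Se) sets effort on bond)
bond 1 |J2  (J3 needs exactly one f-in)
bond 0 |J1  (J2 effort already set via bond 1)
bond 3 |I1  (0-jn J1 has e-setter on 0)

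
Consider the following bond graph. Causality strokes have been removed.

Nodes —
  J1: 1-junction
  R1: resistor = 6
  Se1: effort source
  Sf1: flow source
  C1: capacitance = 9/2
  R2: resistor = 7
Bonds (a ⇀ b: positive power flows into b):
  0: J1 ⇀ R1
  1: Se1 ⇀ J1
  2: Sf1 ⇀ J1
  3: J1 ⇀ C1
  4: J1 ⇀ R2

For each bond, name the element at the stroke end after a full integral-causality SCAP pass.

bond 0 stroke→J1
bond 1 stroke→J1
bond 2 stroke→Sf1
bond 3 stroke→J1
bond 4 stroke→J1

bond 1 stroke at J1  (source Se1 imposes e)
bond 2 stroke at Sf1  (Sf1 fixes flow; stroke at Sf1)
bond 0 stroke at J1  (J1 flow already set via bond 2)
bond 3 stroke at J1  (J1: bond 2 brought flow, rest push out)
bond 4 stroke at J1  (common-f at J1 fixed by 2)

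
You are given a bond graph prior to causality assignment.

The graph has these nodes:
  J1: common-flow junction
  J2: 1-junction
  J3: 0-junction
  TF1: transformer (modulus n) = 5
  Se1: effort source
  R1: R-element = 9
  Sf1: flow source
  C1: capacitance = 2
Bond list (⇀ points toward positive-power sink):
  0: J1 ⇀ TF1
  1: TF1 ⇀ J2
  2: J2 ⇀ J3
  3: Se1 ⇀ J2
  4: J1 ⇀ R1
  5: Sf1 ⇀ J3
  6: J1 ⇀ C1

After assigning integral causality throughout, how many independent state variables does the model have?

β3 stroke→J2  (source Se1 imposes e)
β5 stroke→Sf1  (Sf1 fixes flow; stroke at Sf1)
β2 stroke→J3  (J3: last free bond brings effort in)
β1 stroke→J2  (J2 flow already set via bond 2)
β0 stroke→TF1  (through TF1, causality passes straight; one stroke at TF1)
β4 stroke→J1  (1-jn J1 has f-setter on 0)
β6 stroke→J1  (1-jn J1 has f-setter on 0)

1  (C1 all integral)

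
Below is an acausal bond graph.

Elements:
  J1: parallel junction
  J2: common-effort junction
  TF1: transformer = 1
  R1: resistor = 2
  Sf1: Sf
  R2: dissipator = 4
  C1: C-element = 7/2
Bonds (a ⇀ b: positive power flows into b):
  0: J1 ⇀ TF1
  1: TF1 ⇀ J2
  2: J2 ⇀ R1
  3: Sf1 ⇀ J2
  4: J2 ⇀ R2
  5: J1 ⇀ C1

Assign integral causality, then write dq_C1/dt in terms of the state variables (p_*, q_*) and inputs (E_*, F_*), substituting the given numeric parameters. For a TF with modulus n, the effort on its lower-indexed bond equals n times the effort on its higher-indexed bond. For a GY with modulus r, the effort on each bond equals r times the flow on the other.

dq_C1/dt = F_Sf1 - 3*q_C1/14

#3 stroke at Sf1  (Sf1 fixes flow; stroke at Sf1)
#5 stroke at J1  (C1 integral (e out))
#0 stroke at TF1  (J1 effort already set via bond 5)
#1 stroke at J2  (TF1: transformer flips bond 0)
#2 stroke at R1  (J2 effort already set via bond 1)
#4 stroke at R2  (J2: bond 1 brought effort, rest push out)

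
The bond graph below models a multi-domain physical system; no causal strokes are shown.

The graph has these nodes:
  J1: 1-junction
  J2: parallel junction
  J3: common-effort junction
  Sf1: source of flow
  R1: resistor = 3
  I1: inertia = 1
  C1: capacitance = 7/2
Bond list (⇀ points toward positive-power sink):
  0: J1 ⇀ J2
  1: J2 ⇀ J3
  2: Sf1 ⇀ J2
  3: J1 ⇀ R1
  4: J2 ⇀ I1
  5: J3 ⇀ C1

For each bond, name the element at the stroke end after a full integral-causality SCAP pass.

b2 →Sf1  (source Sf1 imposes f)
b4 →I1  (I1 outputs flow p/I1)
b5 →J3  (C1: C, integral causality)
b1 →J2  (common-e at J3 fixed by 5)
b0 →J1  (0-jn J2 has e-setter on 1)
b3 →R1  (only one flow-in slot at J1)

b0 stroke→J1
b1 stroke→J2
b2 stroke→Sf1
b3 stroke→R1
b4 stroke→I1
b5 stroke→J3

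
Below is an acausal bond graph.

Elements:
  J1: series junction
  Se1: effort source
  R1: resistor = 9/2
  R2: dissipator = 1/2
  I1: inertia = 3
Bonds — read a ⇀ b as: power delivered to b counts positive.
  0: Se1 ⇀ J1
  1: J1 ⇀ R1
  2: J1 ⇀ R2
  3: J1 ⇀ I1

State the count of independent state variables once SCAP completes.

1  (I1 all integral)

bond 0 →J1  (source Se1 imposes e)
bond 3 →I1  (prefer integral on I1)
bond 1 →J1  (common-f at J1 fixed by 3)
bond 2 →J1  (J1: bond 3 brought flow, rest push out)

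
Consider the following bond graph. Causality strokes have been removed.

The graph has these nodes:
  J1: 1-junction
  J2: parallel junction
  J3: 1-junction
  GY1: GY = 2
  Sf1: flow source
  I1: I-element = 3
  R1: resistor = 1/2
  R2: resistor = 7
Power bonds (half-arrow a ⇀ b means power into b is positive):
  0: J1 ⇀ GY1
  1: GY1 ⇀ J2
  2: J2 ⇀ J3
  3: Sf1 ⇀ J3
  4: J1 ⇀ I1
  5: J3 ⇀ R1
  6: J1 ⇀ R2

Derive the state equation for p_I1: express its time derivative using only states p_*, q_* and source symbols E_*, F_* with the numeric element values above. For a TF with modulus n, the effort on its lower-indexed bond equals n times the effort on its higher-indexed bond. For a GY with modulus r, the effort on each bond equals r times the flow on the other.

#3 →Sf1  (Sf1 fixes flow; stroke at Sf1)
#2 →J3  (J3: bond 3 brought flow, rest push out)
#5 →J3  (J3: bond 3 brought flow, rest push out)
#1 →J2  (J2 needs exactly one e-in)
#0 →J1  (through GY1, causality inverts; strokes same side of GY1)
#4 →I1  (I1 outputs flow p/I1)
#6 →J1  (J1 flow already set via bond 4)

dp_I1/dt = -2*F_Sf1 - 7*p_I1/3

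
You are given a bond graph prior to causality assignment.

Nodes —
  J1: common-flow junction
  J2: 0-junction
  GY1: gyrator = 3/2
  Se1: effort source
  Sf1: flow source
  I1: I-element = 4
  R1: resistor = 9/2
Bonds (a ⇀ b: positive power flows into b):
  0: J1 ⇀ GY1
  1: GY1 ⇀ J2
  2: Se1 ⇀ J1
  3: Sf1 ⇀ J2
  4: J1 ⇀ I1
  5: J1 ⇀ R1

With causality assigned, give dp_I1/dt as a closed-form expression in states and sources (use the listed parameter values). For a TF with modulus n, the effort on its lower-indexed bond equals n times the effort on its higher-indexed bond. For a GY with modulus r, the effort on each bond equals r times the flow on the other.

β2 |J1  (source Se1 imposes e)
β3 |Sf1  (Sf1: flow source, stroke at near end)
β1 |J2  (J2: last free bond brings effort in)
β0 |J1  (GY GY1: same side as bond 1)
β4 |I1  (I1: I, integral causality)
β5 |J1  (J1: bond 4 brought flow, rest push out)

dp_I1/dt = E_Se1 + 3*F_Sf1/2 - 9*p_I1/8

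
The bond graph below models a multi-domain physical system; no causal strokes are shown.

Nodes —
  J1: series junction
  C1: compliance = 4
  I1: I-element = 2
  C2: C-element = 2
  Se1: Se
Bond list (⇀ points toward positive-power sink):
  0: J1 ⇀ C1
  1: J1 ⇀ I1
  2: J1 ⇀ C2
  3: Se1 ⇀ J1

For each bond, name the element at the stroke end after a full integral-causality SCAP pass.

b0 →J1
b1 →I1
b2 →J1
b3 →J1

bond 3 |J1  (source Se1 imposes e)
bond 0 |J1  (C1: C, integral causality)
bond 1 |I1  (I1: I, integral causality)
bond 2 |J1  (1-jn J1 has f-setter on 1)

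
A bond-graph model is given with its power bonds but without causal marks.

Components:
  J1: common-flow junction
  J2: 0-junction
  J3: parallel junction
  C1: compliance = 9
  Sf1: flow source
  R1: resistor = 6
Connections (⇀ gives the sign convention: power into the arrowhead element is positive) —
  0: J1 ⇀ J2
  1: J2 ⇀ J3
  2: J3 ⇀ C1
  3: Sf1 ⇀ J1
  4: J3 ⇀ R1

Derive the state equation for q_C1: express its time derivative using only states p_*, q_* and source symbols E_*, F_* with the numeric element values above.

dq_C1/dt = F_Sf1 - q_C1/54

bond 3 |Sf1  (Sf1: flow source, stroke at near end)
bond 0 |J1  (J1 flow already set via bond 3)
bond 1 |J2  (closing 0-jn rule on J2)
bond 2 |J3  (C1: C, integral causality)
bond 4 |R1  (J3: bond 2 brought effort, rest push out)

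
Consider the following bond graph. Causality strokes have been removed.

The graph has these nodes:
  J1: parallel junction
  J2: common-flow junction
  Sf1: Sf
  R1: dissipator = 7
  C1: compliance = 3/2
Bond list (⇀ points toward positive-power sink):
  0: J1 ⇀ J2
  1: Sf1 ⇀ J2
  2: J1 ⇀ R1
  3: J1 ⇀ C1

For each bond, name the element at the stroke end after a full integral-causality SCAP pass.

β1 stroke→Sf1  (source Sf1 imposes f)
β0 stroke→J2  (J2: bond 1 brought flow, rest push out)
β3 stroke→J1  (C1: C, integral causality)
β2 stroke→R1  (J1: bond 3 brought effort, rest push out)

#0 stroke at J2
#1 stroke at Sf1
#2 stroke at R1
#3 stroke at J1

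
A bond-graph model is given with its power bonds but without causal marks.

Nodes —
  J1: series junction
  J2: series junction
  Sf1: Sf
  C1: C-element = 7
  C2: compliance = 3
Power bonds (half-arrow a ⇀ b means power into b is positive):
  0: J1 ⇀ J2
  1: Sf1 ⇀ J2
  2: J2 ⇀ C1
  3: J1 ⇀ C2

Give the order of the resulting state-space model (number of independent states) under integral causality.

2  (C1, C2 all integral)

β1 stroke at Sf1  (source Sf1 imposes f)
β0 stroke at J2  (common-f at J2 fixed by 1)
β2 stroke at J2  (1-jn J2 has f-setter on 1)
β3 stroke at J1  (J1: bond 0 brought flow, rest push out)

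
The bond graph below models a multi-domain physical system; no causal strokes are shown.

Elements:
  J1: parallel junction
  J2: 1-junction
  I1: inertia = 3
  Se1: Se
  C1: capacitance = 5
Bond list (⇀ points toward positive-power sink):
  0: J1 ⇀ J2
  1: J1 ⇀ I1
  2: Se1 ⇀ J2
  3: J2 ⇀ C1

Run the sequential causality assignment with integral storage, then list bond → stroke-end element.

β2 stroke→J2  (Se1 (Se) sets effort on bond)
β1 stroke→I1  (I1: I, integral causality)
β0 stroke→J1  (only one effort-in slot at J1)
β3 stroke→J2  (J2: bond 0 brought flow, rest push out)

bond 0 stroke→J1
bond 1 stroke→I1
bond 2 stroke→J2
bond 3 stroke→J2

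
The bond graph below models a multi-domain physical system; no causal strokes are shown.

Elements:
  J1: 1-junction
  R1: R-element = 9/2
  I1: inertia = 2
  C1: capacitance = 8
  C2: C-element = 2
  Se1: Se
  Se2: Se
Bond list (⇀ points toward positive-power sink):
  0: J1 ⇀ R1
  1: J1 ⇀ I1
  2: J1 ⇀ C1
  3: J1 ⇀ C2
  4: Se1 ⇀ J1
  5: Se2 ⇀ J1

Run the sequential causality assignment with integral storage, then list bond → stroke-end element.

β4 |J1  (Se1 fixes effort; stroke away)
β5 |J1  (Se2 fixes effort; stroke away)
β1 |I1  (I1: I, integral causality)
β0 |J1  (common-f at J1 fixed by 1)
β2 |J1  (1-jn J1 has f-setter on 1)
β3 |J1  (1-jn J1 has f-setter on 1)

bond 0 stroke→J1
bond 1 stroke→I1
bond 2 stroke→J1
bond 3 stroke→J1
bond 4 stroke→J1
bond 5 stroke→J1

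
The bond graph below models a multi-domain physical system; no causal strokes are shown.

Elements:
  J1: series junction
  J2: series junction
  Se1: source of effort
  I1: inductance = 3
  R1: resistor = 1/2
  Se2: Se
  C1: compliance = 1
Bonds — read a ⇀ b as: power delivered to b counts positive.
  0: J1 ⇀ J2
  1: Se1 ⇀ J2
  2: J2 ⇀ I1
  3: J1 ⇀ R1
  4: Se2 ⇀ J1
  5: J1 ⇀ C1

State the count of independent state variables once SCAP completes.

bond 1 |J2  (source Se1 imposes e)
bond 4 |J1  (Se2 (Se) sets effort on bond)
bond 2 |I1  (prefer integral on I1)
bond 0 |J2  (J2: bond 2 brought flow, rest push out)
bond 3 |J1  (J1: bond 0 brought flow, rest push out)
bond 5 |J1  (common-f at J1 fixed by 0)

2  (C1, I1 all integral)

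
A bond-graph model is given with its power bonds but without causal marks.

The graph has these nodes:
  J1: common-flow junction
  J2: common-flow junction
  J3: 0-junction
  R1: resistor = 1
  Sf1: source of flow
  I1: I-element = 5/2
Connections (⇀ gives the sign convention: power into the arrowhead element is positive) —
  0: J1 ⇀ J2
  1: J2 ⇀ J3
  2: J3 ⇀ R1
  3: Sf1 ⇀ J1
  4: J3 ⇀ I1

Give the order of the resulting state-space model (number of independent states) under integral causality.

β3 →Sf1  (Sf1 (Sf) sets flow on bond)
β0 →J1  (J1 flow already set via bond 3)
β1 →J2  (common-f at J2 fixed by 0)
β4 →I1  (I1 integral (f out))
β2 →J3  (J3 needs exactly one e-in)

1  (I1 all integral)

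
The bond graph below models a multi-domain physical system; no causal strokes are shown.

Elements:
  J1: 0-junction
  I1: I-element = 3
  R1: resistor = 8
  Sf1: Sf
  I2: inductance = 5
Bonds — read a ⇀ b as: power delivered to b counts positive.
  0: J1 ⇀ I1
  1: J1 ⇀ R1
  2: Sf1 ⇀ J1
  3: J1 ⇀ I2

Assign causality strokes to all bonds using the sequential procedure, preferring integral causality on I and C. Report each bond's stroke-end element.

bond 2 →Sf1  (source Sf1 imposes f)
bond 0 →I1  (I1: I, integral causality)
bond 3 →I2  (I2: I, integral causality)
bond 1 →J1  (closing 0-jn rule on J1)

β0 |I1
β1 |J1
β2 |Sf1
β3 |I2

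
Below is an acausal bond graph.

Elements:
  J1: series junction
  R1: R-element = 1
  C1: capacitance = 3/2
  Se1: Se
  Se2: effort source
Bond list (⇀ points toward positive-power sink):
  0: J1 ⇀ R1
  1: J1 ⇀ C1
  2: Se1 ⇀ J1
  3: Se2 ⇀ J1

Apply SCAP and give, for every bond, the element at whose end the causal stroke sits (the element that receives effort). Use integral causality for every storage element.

β0 stroke at R1
β1 stroke at J1
β2 stroke at J1
β3 stroke at J1

b2 stroke→J1  (source Se1 imposes e)
b3 stroke→J1  (source Se2 imposes e)
b1 stroke→J1  (C1 outputs effort q/C1)
b0 stroke→R1  (only one flow-in slot at J1)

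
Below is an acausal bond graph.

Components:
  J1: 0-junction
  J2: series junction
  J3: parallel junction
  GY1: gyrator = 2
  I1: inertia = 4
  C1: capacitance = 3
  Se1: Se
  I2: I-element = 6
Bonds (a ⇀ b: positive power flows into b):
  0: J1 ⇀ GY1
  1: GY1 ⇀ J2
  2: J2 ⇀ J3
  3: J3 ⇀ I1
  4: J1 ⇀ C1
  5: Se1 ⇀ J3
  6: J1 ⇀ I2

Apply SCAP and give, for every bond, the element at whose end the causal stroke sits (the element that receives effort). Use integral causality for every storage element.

β0 →GY1
β1 →GY1
β2 →J2
β3 →I1
β4 →J1
β5 →J3
β6 →I2

#5 stroke→J3  (Se1 fixes effort; stroke away)
#2 stroke→J2  (0-jn J3 has e-setter on 5)
#3 stroke→I1  (common-e at J3 fixed by 5)
#1 stroke→GY1  (closing 1-jn rule on J2)
#0 stroke→GY1  (GY1 both-in/both-out from 1)
#4 stroke→J1  (C1 integral (e out))
#6 stroke→I2  (J1 effort already set via bond 4)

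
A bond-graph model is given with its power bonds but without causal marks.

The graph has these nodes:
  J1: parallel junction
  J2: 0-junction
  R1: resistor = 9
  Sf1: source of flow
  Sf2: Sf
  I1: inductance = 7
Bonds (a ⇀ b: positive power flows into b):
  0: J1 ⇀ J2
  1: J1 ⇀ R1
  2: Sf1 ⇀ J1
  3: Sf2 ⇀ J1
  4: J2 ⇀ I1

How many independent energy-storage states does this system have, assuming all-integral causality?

1  (I1 all integral)

bond 2 →Sf1  (Sf1 fixes flow; stroke at Sf1)
bond 3 →Sf2  (source Sf2 imposes f)
bond 4 →I1  (I1 outputs flow p/I1)
bond 0 →J2  (closing 0-jn rule on J2)
bond 1 →J1  (closing 0-jn rule on J1)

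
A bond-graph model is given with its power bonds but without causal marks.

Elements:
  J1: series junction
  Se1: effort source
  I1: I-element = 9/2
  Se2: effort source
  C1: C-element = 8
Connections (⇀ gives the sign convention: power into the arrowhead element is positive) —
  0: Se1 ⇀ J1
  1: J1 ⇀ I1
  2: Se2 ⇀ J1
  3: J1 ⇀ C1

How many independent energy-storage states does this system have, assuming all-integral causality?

2  (C1, I1 all integral)

bond 0 stroke at J1  (source Se1 imposes e)
bond 2 stroke at J1  (Se2: effort source, stroke at far end)
bond 1 stroke at I1  (I1: I, integral causality)
bond 3 stroke at J1  (J1 flow already set via bond 1)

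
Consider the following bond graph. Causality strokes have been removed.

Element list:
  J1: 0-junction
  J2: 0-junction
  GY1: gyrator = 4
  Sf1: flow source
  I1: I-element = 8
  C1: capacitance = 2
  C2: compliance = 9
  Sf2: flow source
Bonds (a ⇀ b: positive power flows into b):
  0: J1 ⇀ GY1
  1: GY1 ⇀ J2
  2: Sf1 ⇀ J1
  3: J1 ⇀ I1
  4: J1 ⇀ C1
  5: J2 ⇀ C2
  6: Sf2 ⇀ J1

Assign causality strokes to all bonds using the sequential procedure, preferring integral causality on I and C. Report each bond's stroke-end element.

#0 |GY1
#1 |GY1
#2 |Sf1
#3 |I1
#4 |J1
#5 |J2
#6 |Sf2

#2 |Sf1  (source Sf1 imposes f)
#6 |Sf2  (Sf2: flow source, stroke at near end)
#3 |I1  (prefer integral on I1)
#4 |J1  (prefer integral on C1)
#0 |GY1  (J1 effort already set via bond 4)
#1 |GY1  (GY GY1: same side as bond 0)
#5 |J2  (J2 needs exactly one e-in)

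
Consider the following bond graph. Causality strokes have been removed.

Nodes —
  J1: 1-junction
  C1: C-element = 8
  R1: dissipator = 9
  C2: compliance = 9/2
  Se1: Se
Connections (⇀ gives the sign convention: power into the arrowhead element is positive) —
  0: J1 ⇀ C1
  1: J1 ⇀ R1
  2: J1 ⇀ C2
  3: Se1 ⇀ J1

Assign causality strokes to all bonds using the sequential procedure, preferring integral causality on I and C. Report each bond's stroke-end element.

#0 stroke→J1
#1 stroke→R1
#2 stroke→J1
#3 stroke→J1

bond 3 stroke→J1  (Se1: effort source, stroke at far end)
bond 0 stroke→J1  (C1 integral (e out))
bond 2 stroke→J1  (prefer integral on C2)
bond 1 stroke→R1  (J1: last free bond brings flow in)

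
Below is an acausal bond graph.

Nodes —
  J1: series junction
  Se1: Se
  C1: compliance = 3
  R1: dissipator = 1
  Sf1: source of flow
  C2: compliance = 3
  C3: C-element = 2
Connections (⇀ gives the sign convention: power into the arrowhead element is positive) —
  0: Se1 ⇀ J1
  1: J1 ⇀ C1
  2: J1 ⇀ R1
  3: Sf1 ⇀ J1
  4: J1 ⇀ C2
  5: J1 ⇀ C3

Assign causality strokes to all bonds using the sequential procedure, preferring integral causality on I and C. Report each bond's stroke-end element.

#0 →J1  (source Se1 imposes e)
#3 →Sf1  (Sf1 fixes flow; stroke at Sf1)
#1 →J1  (J1 flow already set via bond 3)
#2 →J1  (1-jn J1 has f-setter on 3)
#4 →J1  (1-jn J1 has f-setter on 3)
#5 →J1  (J1: bond 3 brought flow, rest push out)

b0 →J1
b1 →J1
b2 →J1
b3 →Sf1
b4 →J1
b5 →J1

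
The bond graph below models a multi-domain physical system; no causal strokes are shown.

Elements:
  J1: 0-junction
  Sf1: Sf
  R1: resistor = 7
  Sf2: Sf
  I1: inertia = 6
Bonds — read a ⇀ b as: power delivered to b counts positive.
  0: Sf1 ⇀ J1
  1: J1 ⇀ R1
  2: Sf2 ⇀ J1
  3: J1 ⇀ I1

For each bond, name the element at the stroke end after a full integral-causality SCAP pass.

b0 stroke at Sf1  (Sf1 fixes flow; stroke at Sf1)
b2 stroke at Sf2  (source Sf2 imposes f)
b3 stroke at I1  (I1 integral (f out))
b1 stroke at J1  (only one effort-in slot at J1)

b0 |Sf1
b1 |J1
b2 |Sf2
b3 |I1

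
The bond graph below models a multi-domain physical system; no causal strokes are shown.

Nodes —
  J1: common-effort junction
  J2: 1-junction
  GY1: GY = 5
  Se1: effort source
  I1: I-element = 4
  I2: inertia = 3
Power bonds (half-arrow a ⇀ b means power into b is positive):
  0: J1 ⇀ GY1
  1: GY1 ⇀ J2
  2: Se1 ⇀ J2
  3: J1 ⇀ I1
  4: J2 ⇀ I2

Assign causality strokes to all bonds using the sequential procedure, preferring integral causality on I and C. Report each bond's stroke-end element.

β2 →J2  (source Se1 imposes e)
β3 →I1  (I1: I, integral causality)
β0 →J1  (J1 needs exactly one e-in)
β1 →J2  (GY1: gyrator matches bond 0)
β4 →I2  (J2: last free bond brings flow in)

β0 stroke→J1
β1 stroke→J2
β2 stroke→J2
β3 stroke→I1
β4 stroke→I2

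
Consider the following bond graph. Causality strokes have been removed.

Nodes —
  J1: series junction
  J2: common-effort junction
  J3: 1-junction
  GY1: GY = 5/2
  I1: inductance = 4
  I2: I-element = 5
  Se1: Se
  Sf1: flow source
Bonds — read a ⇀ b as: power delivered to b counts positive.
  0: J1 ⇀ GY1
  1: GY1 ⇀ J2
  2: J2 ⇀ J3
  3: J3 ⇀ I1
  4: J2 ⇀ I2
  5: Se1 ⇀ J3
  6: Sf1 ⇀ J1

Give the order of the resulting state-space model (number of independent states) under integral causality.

2  (I1, I2 all integral)

b5 stroke at J3  (Se1 (Se) sets effort on bond)
b6 stroke at Sf1  (Sf1 fixes flow; stroke at Sf1)
b0 stroke at J1  (J1 flow already set via bond 6)
b1 stroke at J2  (through GY1, causality inverts; strokes same side of GY1)
b2 stroke at J3  (0-jn J2 has e-setter on 1)
b4 stroke at I2  (0-jn J2 has e-setter on 1)
b3 stroke at I1  (J3: last free bond brings flow in)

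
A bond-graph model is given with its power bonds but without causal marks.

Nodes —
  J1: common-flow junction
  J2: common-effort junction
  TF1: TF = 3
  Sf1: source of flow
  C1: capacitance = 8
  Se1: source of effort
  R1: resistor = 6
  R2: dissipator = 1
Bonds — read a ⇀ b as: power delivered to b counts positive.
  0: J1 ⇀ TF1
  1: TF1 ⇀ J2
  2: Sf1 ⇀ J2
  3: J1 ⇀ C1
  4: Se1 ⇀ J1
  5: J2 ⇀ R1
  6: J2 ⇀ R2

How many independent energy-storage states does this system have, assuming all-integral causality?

b2 stroke at Sf1  (source Sf1 imposes f)
b4 stroke at J1  (source Se1 imposes e)
b3 stroke at J1  (C1: C, integral causality)
b0 stroke at TF1  (J1: last free bond brings flow in)
b1 stroke at J2  (through TF1, causality passes straight; one stroke at TF1)
b5 stroke at R1  (0-jn J2 has e-setter on 1)
b6 stroke at R2  (common-e at J2 fixed by 1)

1  (C1 all integral)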